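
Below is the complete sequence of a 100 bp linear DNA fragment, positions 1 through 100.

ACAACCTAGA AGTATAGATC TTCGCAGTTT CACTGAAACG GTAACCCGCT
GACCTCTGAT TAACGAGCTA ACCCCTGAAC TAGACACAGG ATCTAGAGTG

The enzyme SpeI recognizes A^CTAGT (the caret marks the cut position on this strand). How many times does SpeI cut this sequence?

No occurrence of ACTAGT is present in the sequence.
SpeI does not cut: 0 sites.

0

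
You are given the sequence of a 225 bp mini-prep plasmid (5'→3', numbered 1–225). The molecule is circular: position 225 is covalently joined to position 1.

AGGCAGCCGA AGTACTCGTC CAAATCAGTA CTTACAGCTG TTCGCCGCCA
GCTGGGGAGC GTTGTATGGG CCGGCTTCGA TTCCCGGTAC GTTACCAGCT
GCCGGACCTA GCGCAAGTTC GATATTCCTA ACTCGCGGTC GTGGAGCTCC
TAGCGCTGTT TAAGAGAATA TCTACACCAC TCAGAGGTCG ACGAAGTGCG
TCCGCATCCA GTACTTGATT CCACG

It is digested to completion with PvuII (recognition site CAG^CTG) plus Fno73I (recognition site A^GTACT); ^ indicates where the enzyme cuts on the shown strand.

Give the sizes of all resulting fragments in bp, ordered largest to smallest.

112, 47, 26, 16, 14, 10 bp

PvuII sites (CAGCTG) start at positions 35, 49, 96.
PvuII cuts after base 3 of each site, so after positions 37, 51, 98.
Fno73I sites (AGTACT) start at positions 11, 27, 210.
Fno73I cuts after the first base of each site, so after positions 11, 27, 210.
Combined cut positions: 11, 27, 37, 51, 98, 210.
Circular molecule, 6 cuts → 6 fragments:
  12–27 → 16 bp
  28–37 → 10 bp
  38–51 → 14 bp
  52–98 → 47 bp
  99–210 → 112 bp
  211–225 then 1–11 → 15 + 11 = 26 bp
Sorted largest to smallest: 112, 47, 26, 16, 14, 10 bp.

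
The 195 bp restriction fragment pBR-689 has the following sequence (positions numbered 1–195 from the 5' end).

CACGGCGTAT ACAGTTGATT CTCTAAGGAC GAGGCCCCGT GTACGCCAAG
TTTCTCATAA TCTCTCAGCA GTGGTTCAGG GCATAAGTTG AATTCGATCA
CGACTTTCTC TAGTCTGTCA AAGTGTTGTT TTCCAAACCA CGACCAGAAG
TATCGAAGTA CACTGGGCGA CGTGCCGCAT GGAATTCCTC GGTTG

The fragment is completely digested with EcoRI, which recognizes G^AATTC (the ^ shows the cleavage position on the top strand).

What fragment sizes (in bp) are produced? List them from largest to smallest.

92, 90, 13 bp

EcoRI sites (GAATTC) start at positions 90, 182.
EcoRI cuts after the first base of each site, so after positions 90, 182.
Linear molecule, 2 cuts → 3 fragments:
  1–90 → 90 bp
  91–182 → 92 bp
  183–195 → 13 bp
Sorted largest to smallest: 92, 90, 13 bp.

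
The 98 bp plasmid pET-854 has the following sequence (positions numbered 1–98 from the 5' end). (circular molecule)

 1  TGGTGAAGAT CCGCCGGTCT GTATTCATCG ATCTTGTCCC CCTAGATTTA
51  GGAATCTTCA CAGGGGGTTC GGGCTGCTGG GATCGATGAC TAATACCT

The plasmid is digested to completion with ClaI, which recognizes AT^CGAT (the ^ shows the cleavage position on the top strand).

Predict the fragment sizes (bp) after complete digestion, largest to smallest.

ClaI sites (ATCGAT) start at positions 27, 82.
ClaI cuts after base 2 of each site, so after positions 28, 83.
Circular molecule, 2 cuts → 2 fragments:
  29–83 → 55 bp
  84–98 then 1–28 → 15 + 28 = 43 bp
Sorted largest to smallest: 55, 43 bp.

55, 43 bp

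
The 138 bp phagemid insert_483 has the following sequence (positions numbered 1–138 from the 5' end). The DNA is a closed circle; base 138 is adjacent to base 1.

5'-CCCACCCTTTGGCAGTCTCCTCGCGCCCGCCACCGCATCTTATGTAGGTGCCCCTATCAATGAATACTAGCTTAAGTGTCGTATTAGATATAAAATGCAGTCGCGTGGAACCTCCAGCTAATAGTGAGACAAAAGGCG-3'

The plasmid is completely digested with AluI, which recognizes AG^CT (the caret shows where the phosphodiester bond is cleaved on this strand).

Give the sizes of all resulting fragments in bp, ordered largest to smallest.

AluI sites (AGCT) start at positions 69, 116.
AluI cuts after base 2 of each site, so after positions 70, 117.
Circular molecule, 2 cuts → 2 fragments:
  71–117 → 47 bp
  118–138 then 1–70 → 21 + 70 = 91 bp
Sorted largest to smallest: 91, 47 bp.

91, 47 bp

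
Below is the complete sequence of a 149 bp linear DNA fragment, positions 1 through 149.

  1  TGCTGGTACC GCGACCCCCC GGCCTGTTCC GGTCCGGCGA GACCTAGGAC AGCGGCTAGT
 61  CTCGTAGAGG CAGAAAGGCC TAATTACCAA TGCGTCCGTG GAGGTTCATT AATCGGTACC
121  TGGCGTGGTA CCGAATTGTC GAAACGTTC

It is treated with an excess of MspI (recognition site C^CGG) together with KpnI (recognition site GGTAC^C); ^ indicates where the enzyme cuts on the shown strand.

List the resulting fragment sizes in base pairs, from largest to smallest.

85, 18, 12, 10, 10, 9, 5 bp

MspI sites (CCGG) start at positions 19, 29, 34.
MspI cuts after the first base of each site, so after positions 19, 29, 34.
KpnI sites (GGTACC) start at positions 5, 115, 127.
KpnI cuts after base 5 of each site (before the last base), so after positions 9, 119, 131.
Combined cut positions: 9, 19, 29, 34, 119, 131.
Linear molecule, 6 cuts → 7 fragments:
  1–9 → 9 bp
  10–19 → 10 bp
  20–29 → 10 bp
  30–34 → 5 bp
  35–119 → 85 bp
  120–131 → 12 bp
  132–149 → 18 bp
Sorted largest to smallest: 85, 18, 12, 10, 10, 9, 5 bp.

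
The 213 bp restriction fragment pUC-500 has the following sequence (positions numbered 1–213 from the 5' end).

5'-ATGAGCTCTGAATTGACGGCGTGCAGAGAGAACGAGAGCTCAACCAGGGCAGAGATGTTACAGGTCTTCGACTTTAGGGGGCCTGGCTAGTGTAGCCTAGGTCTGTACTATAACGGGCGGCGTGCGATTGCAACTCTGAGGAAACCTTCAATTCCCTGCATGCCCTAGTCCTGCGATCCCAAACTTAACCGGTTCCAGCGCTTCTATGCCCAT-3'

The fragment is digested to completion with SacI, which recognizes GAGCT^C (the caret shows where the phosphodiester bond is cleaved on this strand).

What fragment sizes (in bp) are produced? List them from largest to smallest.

173, 33, 7 bp

SacI sites (GAGCTC) start at positions 3, 36.
SacI cuts after base 5 of each site (before the last base), so after positions 7, 40.
Linear molecule, 2 cuts → 3 fragments:
  1–7 → 7 bp
  8–40 → 33 bp
  41–213 → 173 bp
Sorted largest to smallest: 173, 33, 7 bp.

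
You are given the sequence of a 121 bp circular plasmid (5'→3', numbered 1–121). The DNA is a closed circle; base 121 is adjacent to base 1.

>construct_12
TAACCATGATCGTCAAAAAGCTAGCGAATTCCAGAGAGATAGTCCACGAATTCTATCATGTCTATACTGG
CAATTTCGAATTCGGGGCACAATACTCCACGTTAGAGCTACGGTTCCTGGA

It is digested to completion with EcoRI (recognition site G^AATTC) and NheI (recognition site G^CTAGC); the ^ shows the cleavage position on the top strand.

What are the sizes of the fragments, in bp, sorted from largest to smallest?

63, 30, 22, 6 bp

EcoRI sites (GAATTC) start at positions 26, 48, 78.
EcoRI cuts after the first base of each site, so after positions 26, 48, 78.
The NheI site (GCTAGC) starts at position 20.
NheI cuts after the first base of each site, so after position 20.
Combined cut positions: 20, 26, 48, 78.
Circular molecule, 4 cuts → 4 fragments:
  21–26 → 6 bp
  27–48 → 22 bp
  49–78 → 30 bp
  79–121 then 1–20 → 43 + 20 = 63 bp
Sorted largest to smallest: 63, 30, 22, 6 bp.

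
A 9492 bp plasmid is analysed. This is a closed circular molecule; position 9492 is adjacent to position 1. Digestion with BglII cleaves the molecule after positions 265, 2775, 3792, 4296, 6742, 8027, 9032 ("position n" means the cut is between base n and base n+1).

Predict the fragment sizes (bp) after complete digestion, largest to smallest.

Circular molecule, 7 cuts → 7 fragments:
  2775 − 265 = 2510 bp
  3792 − 2775 = 1017 bp
  4296 − 3792 = 504 bp
  6742 − 4296 = 2446 bp
  8027 − 6742 = 1285 bp
  9032 − 8027 = 1005 bp
  wrap: 9492 − 9032 + 265 = 725 bp
Sorted largest to smallest: 2510, 2446, 1285, 1017, 1005, 725, 504 bp.

2510, 2446, 1285, 1017, 1005, 725, 504 bp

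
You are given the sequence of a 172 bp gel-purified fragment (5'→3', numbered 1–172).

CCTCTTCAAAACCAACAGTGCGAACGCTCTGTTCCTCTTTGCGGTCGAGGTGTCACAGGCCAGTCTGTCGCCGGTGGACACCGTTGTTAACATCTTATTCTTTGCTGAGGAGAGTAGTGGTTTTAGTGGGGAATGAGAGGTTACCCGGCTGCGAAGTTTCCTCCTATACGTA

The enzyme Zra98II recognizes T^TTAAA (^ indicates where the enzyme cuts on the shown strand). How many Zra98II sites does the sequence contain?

No occurrence of TTTAAA is present in the sequence.
Zra98II does not cut: 0 sites.

0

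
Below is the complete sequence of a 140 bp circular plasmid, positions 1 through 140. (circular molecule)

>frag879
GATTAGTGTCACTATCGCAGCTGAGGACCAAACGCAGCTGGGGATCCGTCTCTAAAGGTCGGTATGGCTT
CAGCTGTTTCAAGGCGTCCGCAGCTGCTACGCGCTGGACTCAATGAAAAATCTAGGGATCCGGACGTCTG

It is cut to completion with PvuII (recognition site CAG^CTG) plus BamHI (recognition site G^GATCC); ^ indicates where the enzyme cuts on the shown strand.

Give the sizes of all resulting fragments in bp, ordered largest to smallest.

PvuII sites (CAGCTG) start at positions 18, 35, 71, 91.
PvuII cuts after base 3 of each site, so after positions 20, 37, 73, 93.
BamHI sites (GGATCC) start at positions 42, 126.
BamHI cuts after the first base of each site, so after positions 42, 126.
Combined cut positions: 20, 37, 42, 73, 93, 126.
Circular molecule, 6 cuts → 6 fragments:
  21–37 → 17 bp
  38–42 → 5 bp
  43–73 → 31 bp
  74–93 → 20 bp
  94–126 → 33 bp
  127–140 then 1–20 → 14 + 20 = 34 bp
Sorted largest to smallest: 34, 33, 31, 20, 17, 5 bp.

34, 33, 31, 20, 17, 5 bp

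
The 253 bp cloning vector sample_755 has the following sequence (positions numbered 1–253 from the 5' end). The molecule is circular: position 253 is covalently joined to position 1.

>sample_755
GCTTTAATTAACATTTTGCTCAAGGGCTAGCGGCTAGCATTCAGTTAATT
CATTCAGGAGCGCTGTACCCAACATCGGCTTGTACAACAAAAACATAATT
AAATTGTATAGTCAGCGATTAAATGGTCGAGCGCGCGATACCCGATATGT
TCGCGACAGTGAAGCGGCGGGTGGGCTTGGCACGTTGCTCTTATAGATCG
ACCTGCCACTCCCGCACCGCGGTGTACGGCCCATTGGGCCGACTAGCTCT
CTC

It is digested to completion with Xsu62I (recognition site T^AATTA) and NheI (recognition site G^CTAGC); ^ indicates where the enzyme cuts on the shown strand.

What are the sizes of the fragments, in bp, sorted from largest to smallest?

162, 63, 21, 7 bp

Xsu62I sites (TAATTA) start at positions 5, 96.
Xsu62I cuts after the first base of each site, so after positions 5, 96.
NheI sites (GCTAGC) start at positions 26, 33.
NheI cuts after the first base of each site, so after positions 26, 33.
Combined cut positions: 5, 26, 33, 96.
Circular molecule, 4 cuts → 4 fragments:
  6–26 → 21 bp
  27–33 → 7 bp
  34–96 → 63 bp
  97–253 then 1–5 → 157 + 5 = 162 bp
Sorted largest to smallest: 162, 63, 21, 7 bp.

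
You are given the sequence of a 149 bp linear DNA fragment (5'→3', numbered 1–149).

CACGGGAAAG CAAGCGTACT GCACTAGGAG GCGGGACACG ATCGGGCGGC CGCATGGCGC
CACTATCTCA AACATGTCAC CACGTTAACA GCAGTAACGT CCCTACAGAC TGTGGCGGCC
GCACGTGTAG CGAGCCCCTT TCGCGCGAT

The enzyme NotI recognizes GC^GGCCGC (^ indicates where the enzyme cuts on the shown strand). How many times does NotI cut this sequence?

GCGGCCGC occurs starting at positions 46, 115.
NotI cuts at 2 sites.

2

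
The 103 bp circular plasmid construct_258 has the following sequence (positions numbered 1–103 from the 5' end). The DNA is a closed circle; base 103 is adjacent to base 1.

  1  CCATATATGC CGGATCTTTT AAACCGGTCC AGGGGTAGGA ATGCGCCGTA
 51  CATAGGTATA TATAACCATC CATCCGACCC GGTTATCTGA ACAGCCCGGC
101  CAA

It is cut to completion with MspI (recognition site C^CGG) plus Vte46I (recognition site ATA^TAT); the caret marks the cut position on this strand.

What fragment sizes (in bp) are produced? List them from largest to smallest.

MspI sites (CCGG) start at positions 10, 24, 79, 96.
MspI cuts after the first base of each site, so after positions 10, 24, 79, 96.
Vte46I sites (ATATAT) start at positions 3, 58.
Vte46I cuts after base 3 of each site, so after positions 5, 60.
Combined cut positions: 5, 10, 24, 60, 79, 96.
Circular molecule, 6 cuts → 6 fragments:
  6–10 → 5 bp
  11–24 → 14 bp
  25–60 → 36 bp
  61–79 → 19 bp
  80–96 → 17 bp
  97–103 then 1–5 → 7 + 5 = 12 bp
Sorted largest to smallest: 36, 19, 17, 14, 12, 5 bp.

36, 19, 17, 14, 12, 5 bp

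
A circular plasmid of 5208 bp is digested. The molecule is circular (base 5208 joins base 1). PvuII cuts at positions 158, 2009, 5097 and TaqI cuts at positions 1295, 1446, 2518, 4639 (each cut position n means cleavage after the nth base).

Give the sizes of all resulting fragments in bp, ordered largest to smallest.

2121, 1137, 563, 509, 458, 269, 151 bp

Combined cut positions (sorted): 158, 1295, 1446, 2009, 2518, 4639, 5097.
Circular molecule, 7 cuts → 7 fragments:
  1295 − 158 = 1137 bp
  1446 − 1295 = 151 bp
  2009 − 1446 = 563 bp
  2518 − 2009 = 509 bp
  4639 − 2518 = 2121 bp
  5097 − 4639 = 458 bp
  wrap: 5208 − 5097 + 158 = 269 bp
Sorted largest to smallest: 2121, 1137, 563, 509, 458, 269, 151 bp.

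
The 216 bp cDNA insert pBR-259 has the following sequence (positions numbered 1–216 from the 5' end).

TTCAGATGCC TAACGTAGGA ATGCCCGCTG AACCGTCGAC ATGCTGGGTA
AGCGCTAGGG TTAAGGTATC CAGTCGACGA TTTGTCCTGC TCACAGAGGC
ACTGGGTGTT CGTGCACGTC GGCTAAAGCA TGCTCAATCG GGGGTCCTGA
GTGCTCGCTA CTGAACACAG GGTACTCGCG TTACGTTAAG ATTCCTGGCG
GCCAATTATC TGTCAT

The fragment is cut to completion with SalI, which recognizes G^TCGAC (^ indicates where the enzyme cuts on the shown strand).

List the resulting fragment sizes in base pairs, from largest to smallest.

143, 38, 35 bp

SalI sites (GTCGAC) start at positions 35, 73.
SalI cuts after the first base of each site, so after positions 35, 73.
Linear molecule, 2 cuts → 3 fragments:
  1–35 → 35 bp
  36–73 → 38 bp
  74–216 → 143 bp
Sorted largest to smallest: 143, 38, 35 bp.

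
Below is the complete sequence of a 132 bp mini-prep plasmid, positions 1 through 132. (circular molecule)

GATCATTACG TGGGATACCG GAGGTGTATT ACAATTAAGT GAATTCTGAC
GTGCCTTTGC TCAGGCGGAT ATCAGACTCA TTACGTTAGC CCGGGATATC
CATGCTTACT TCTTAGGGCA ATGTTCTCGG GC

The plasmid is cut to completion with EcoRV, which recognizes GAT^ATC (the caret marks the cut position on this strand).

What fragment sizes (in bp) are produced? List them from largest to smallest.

105, 27 bp

EcoRV sites (GATATC) start at positions 68, 95.
EcoRV cuts after base 3 of each site, so after positions 70, 97.
Circular molecule, 2 cuts → 2 fragments:
  71–97 → 27 bp
  98–132 then 1–70 → 35 + 70 = 105 bp
Sorted largest to smallest: 105, 27 bp.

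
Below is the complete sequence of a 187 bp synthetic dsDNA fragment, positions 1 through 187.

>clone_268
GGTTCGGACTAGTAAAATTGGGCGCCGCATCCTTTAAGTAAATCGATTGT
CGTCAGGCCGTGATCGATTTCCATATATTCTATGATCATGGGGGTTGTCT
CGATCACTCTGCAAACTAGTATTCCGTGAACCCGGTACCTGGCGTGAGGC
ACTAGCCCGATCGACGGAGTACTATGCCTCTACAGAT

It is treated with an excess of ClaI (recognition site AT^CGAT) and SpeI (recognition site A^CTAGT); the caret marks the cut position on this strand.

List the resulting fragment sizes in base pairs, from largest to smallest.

ClaI sites (ATCGAT) start at positions 42, 63.
ClaI cuts after base 2 of each site, so after positions 43, 64.
SpeI sites (ACTAGT) start at positions 8, 115.
SpeI cuts after the first base of each site, so after positions 8, 115.
Combined cut positions: 8, 43, 64, 115.
Linear molecule, 4 cuts → 5 fragments:
  1–8 → 8 bp
  9–43 → 35 bp
  44–64 → 21 bp
  65–115 → 51 bp
  116–187 → 72 bp
Sorted largest to smallest: 72, 51, 35, 21, 8 bp.

72, 51, 35, 21, 8 bp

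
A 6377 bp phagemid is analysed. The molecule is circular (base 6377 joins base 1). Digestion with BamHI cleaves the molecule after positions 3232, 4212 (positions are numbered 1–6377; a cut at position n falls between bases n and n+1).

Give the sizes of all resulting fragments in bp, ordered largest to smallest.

5397, 980 bp

Circular molecule, 2 cuts → 2 fragments:
  4212 − 3232 = 980 bp
  wrap: 6377 − 4212 + 3232 = 5397 bp
Sorted largest to smallest: 5397, 980 bp.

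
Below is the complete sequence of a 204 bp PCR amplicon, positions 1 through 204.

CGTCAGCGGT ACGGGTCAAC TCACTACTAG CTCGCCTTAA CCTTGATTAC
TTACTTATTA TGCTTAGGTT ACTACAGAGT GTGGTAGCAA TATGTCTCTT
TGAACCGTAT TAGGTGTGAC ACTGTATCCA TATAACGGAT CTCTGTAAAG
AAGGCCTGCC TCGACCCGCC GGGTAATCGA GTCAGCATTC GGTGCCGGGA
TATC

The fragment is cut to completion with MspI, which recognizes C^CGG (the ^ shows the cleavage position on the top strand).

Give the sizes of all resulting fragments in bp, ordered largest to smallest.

169, 26, 9 bp

MspI sites (CCGG) start at positions 169, 195.
MspI cuts after the first base of each site, so after positions 169, 195.
Linear molecule, 2 cuts → 3 fragments:
  1–169 → 169 bp
  170–195 → 26 bp
  196–204 → 9 bp
Sorted largest to smallest: 169, 26, 9 bp.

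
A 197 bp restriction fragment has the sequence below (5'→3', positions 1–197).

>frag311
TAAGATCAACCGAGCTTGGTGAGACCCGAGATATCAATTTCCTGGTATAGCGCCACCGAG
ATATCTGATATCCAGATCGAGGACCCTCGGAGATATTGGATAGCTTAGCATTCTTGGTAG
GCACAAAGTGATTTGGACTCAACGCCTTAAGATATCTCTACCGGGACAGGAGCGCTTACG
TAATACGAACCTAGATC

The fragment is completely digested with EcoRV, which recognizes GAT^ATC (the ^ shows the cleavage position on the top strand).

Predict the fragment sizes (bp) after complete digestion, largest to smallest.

84, 44, 32, 30, 7 bp

EcoRV sites (GATATC) start at positions 30, 60, 67, 151.
EcoRV cuts after base 3 of each site, so after positions 32, 62, 69, 153.
Linear molecule, 4 cuts → 5 fragments:
  1–32 → 32 bp
  33–62 → 30 bp
  63–69 → 7 bp
  70–153 → 84 bp
  154–197 → 44 bp
Sorted largest to smallest: 84, 44, 32, 30, 7 bp.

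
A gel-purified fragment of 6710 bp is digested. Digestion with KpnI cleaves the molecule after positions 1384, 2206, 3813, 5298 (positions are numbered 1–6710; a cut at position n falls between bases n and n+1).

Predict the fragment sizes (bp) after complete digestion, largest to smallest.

Linear molecule, 4 cuts → 5 fragments:
  1384 − 0 = 1384 bp
  2206 − 1384 = 822 bp
  3813 − 2206 = 1607 bp
  5298 − 3813 = 1485 bp
  6710 − 5298 = 1412 bp
Sorted largest to smallest: 1607, 1485, 1412, 1384, 822 bp.

1607, 1485, 1412, 1384, 822 bp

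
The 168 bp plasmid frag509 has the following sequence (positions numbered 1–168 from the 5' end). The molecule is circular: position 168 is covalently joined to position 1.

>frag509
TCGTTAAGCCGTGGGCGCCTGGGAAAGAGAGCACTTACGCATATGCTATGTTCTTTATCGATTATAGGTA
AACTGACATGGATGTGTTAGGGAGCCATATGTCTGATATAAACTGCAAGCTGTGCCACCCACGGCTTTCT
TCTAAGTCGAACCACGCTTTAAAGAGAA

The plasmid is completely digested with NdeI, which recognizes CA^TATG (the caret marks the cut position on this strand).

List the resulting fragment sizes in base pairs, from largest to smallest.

112, 56 bp

NdeI sites (CATATG) start at positions 40, 96.
NdeI cuts after base 2 of each site, so after positions 41, 97.
Circular molecule, 2 cuts → 2 fragments:
  42–97 → 56 bp
  98–168 then 1–41 → 71 + 41 = 112 bp
Sorted largest to smallest: 112, 56 bp.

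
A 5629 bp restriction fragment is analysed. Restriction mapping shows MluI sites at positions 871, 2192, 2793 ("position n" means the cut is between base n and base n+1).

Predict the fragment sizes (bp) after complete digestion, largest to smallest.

2836, 1321, 871, 601 bp

Linear molecule, 3 cuts → 4 fragments:
  871 − 0 = 871 bp
  2192 − 871 = 1321 bp
  2793 − 2192 = 601 bp
  5629 − 2793 = 2836 bp
Sorted largest to smallest: 2836, 1321, 871, 601 bp.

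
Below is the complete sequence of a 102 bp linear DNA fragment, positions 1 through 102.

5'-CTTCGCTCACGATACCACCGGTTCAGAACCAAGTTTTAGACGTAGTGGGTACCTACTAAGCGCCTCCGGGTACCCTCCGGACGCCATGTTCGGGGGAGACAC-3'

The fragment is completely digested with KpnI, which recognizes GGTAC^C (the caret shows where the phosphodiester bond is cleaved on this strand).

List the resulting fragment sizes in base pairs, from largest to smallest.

KpnI sites (GGTACC) start at positions 48, 69.
KpnI cuts after base 5 of each site (before the last base), so after positions 52, 73.
Linear molecule, 2 cuts → 3 fragments:
  1–52 → 52 bp
  53–73 → 21 bp
  74–102 → 29 bp
Sorted largest to smallest: 52, 29, 21 bp.

52, 29, 21 bp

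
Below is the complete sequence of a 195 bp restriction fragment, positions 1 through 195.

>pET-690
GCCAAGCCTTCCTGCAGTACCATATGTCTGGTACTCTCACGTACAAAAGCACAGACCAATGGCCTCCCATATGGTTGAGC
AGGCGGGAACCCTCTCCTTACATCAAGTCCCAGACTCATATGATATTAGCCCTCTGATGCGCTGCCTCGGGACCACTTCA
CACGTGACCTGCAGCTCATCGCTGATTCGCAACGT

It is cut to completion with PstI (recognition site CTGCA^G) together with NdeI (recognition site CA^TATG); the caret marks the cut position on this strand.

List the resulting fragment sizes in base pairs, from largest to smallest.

PstI sites (CTGCAG) start at positions 12, 169.
PstI cuts after base 5 of each site (before the last base), so after positions 16, 173.
NdeI sites (CATATG) start at positions 21, 68, 117.
NdeI cuts after base 2 of each site, so after positions 22, 69, 118.
Combined cut positions: 16, 22, 69, 118, 173.
Linear molecule, 5 cuts → 6 fragments:
  1–16 → 16 bp
  17–22 → 6 bp
  23–69 → 47 bp
  70–118 → 49 bp
  119–173 → 55 bp
  174–195 → 22 bp
Sorted largest to smallest: 55, 49, 47, 22, 16, 6 bp.

55, 49, 47, 22, 16, 6 bp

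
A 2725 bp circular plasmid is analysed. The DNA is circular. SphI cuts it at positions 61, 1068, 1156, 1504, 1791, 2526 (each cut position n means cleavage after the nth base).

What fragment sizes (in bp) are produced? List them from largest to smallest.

Circular molecule, 6 cuts → 6 fragments:
  1068 − 61 = 1007 bp
  1156 − 1068 = 88 bp
  1504 − 1156 = 348 bp
  1791 − 1504 = 287 bp
  2526 − 1791 = 735 bp
  wrap: 2725 − 2526 + 61 = 260 bp
Sorted largest to smallest: 1007, 735, 348, 287, 260, 88 bp.

1007, 735, 348, 287, 260, 88 bp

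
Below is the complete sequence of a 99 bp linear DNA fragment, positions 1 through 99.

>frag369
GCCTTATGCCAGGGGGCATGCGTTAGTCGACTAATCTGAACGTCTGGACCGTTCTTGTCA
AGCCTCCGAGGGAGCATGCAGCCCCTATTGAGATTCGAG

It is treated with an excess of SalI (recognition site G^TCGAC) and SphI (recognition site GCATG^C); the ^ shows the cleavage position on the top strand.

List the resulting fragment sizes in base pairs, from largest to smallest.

52, 21, 20, 6 bp

The SalI site (GTCGAC) starts at position 26.
SalI cuts after the first base of each site, so after position 26.
SphI sites (GCATGC) start at positions 16, 74.
SphI cuts after base 5 of each site (before the last base), so after positions 20, 78.
Combined cut positions: 20, 26, 78.
Linear molecule, 3 cuts → 4 fragments:
  1–20 → 20 bp
  21–26 → 6 bp
  27–78 → 52 bp
  79–99 → 21 bp
Sorted largest to smallest: 52, 21, 20, 6 bp.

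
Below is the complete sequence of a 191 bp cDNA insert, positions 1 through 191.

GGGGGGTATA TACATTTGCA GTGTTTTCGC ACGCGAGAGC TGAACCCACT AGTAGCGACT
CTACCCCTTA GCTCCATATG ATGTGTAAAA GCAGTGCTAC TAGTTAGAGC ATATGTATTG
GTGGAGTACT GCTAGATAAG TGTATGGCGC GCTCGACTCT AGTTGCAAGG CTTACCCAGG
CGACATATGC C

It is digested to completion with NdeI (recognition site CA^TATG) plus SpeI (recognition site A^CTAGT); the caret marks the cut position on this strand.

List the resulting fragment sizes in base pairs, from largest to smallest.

74, 48, 28, 23, 12, 6 bp

NdeI sites (CATATG) start at positions 75, 110, 184.
NdeI cuts after base 2 of each site, so after positions 76, 111, 185.
SpeI sites (ACTAGT) start at positions 48, 99.
SpeI cuts after the first base of each site, so after positions 48, 99.
Combined cut positions: 48, 76, 99, 111, 185.
Linear molecule, 5 cuts → 6 fragments:
  1–48 → 48 bp
  49–76 → 28 bp
  77–99 → 23 bp
  100–111 → 12 bp
  112–185 → 74 bp
  186–191 → 6 bp
Sorted largest to smallest: 74, 48, 28, 23, 12, 6 bp.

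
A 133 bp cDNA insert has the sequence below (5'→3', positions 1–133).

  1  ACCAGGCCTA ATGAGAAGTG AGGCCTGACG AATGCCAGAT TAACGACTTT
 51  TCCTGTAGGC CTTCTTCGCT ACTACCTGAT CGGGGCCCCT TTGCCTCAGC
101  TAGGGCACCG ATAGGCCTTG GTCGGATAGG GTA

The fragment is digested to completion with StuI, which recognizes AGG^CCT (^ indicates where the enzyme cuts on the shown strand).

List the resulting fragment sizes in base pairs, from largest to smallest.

56, 36, 18, 17, 6 bp

StuI sites (AGGCCT) start at positions 4, 21, 57, 113.
StuI cuts after base 3 of each site, so after positions 6, 23, 59, 115.
Linear molecule, 4 cuts → 5 fragments:
  1–6 → 6 bp
  7–23 → 17 bp
  24–59 → 36 bp
  60–115 → 56 bp
  116–133 → 18 bp
Sorted largest to smallest: 56, 36, 18, 17, 6 bp.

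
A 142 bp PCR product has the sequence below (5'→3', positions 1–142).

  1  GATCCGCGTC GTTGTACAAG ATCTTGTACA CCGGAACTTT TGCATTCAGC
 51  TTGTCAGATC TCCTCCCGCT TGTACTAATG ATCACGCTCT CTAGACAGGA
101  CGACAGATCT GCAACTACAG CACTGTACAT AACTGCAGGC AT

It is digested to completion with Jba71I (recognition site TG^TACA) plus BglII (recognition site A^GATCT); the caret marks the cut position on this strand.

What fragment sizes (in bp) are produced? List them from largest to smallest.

Jba71I sites (TGTACA) start at positions 13, 25, 124.
Jba71I cuts after base 2 of each site, so after positions 14, 26, 125.
BglII sites (AGATCT) start at positions 19, 56, 105.
BglII cuts after the first base of each site, so after positions 19, 56, 105.
Combined cut positions: 14, 19, 26, 56, 105, 125.
Linear molecule, 6 cuts → 7 fragments:
  1–14 → 14 bp
  15–19 → 5 bp
  20–26 → 7 bp
  27–56 → 30 bp
  57–105 → 49 bp
  106–125 → 20 bp
  126–142 → 17 bp
Sorted largest to smallest: 49, 30, 20, 17, 14, 7, 5 bp.

49, 30, 20, 17, 14, 7, 5 bp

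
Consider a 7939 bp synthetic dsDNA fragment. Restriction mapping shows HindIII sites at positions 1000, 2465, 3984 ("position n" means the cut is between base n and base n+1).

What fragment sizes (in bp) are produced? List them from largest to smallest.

Linear molecule, 3 cuts → 4 fragments:
  1000 − 0 = 1000 bp
  2465 − 1000 = 1465 bp
  3984 − 2465 = 1519 bp
  7939 − 3984 = 3955 bp
Sorted largest to smallest: 3955, 1519, 1465, 1000 bp.

3955, 1519, 1465, 1000 bp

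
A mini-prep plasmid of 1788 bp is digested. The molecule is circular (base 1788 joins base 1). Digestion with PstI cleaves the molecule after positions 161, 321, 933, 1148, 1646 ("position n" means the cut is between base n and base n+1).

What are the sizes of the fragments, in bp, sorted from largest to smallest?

Circular molecule, 5 cuts → 5 fragments:
  321 − 161 = 160 bp
  933 − 321 = 612 bp
  1148 − 933 = 215 bp
  1646 − 1148 = 498 bp
  wrap: 1788 − 1646 + 161 = 303 bp
Sorted largest to smallest: 612, 498, 303, 215, 160 bp.

612, 498, 303, 215, 160 bp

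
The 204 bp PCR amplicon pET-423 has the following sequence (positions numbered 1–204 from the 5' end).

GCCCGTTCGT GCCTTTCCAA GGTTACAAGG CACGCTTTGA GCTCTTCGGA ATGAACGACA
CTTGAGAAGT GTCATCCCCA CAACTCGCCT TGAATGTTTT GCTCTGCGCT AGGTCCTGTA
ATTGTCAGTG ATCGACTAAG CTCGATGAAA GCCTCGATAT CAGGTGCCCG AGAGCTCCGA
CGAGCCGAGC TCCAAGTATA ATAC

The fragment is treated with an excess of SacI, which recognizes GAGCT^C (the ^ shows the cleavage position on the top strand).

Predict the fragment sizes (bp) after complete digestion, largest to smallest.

SacI sites (GAGCTC) start at positions 39, 172, 187.
SacI cuts after base 5 of each site (before the last base), so after positions 43, 176, 191.
Linear molecule, 3 cuts → 4 fragments:
  1–43 → 43 bp
  44–176 → 133 bp
  177–191 → 15 bp
  192–204 → 13 bp
Sorted largest to smallest: 133, 43, 15, 13 bp.

133, 43, 15, 13 bp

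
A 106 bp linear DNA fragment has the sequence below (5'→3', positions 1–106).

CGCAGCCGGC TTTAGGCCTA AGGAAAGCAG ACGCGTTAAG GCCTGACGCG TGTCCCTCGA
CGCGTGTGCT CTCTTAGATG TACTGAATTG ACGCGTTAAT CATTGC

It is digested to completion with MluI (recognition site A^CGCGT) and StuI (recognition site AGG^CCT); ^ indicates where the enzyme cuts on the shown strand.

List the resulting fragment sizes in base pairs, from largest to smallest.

MluI sites (ACGCGT) start at positions 31, 46, 60, 91.
MluI cuts after the first base of each site, so after positions 31, 46, 60, 91.
StuI sites (AGGCCT) start at positions 14, 39.
StuI cuts after base 3 of each site, so after positions 16, 41.
Combined cut positions: 16, 31, 41, 46, 60, 91.
Linear molecule, 6 cuts → 7 fragments:
  1–16 → 16 bp
  17–31 → 15 bp
  32–41 → 10 bp
  42–46 → 5 bp
  47–60 → 14 bp
  61–91 → 31 bp
  92–106 → 15 bp
Sorted largest to smallest: 31, 16, 15, 15, 14, 10, 5 bp.

31, 16, 15, 15, 14, 10, 5 bp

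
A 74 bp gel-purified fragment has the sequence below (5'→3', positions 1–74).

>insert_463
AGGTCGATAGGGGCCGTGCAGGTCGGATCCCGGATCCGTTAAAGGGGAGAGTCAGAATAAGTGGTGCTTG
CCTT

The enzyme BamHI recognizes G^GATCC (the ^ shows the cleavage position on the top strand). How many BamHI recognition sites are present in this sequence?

GGATCC occurs starting at positions 25, 32.
BamHI cuts at 2 sites.

2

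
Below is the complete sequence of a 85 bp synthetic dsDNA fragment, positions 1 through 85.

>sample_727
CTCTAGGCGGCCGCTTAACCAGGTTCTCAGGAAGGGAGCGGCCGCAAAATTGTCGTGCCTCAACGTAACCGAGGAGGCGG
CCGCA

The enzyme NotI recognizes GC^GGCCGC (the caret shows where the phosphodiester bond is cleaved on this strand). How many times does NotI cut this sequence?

GCGGCCGC occurs starting at positions 7, 38, 77.
NotI cuts at 3 sites.

3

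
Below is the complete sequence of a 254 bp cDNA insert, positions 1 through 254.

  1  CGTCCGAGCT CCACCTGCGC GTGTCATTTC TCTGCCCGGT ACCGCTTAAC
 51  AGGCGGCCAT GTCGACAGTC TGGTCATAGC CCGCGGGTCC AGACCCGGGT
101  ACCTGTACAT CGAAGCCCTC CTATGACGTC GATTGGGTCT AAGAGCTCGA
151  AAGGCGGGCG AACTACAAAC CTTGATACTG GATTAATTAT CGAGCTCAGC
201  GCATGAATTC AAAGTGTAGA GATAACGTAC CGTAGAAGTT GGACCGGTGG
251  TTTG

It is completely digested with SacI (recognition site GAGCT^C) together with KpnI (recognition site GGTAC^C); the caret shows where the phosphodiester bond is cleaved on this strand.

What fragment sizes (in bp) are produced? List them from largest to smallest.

SacI sites (GAGCTC) start at positions 6, 143, 192.
SacI cuts after base 5 of each site (before the last base), so after positions 10, 147, 196.
KpnI sites (GGTACC) start at positions 38, 98.
KpnI cuts after base 5 of each site (before the last base), so after positions 42, 102.
Combined cut positions: 10, 42, 102, 147, 196.
Linear molecule, 5 cuts → 6 fragments:
  1–10 → 10 bp
  11–42 → 32 bp
  43–102 → 60 bp
  103–147 → 45 bp
  148–196 → 49 bp
  197–254 → 58 bp
Sorted largest to smallest: 60, 58, 49, 45, 32, 10 bp.

60, 58, 49, 45, 32, 10 bp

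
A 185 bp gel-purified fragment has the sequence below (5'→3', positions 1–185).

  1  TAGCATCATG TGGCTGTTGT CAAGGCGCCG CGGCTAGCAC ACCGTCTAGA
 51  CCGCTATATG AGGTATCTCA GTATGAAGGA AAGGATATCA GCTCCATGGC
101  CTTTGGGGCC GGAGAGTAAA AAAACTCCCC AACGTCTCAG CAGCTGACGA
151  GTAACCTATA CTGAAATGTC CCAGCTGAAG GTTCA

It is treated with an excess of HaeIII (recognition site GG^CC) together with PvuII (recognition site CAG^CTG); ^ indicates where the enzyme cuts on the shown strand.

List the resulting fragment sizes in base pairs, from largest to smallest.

HaeIII sites (GGCC) start at positions 98, 107.
HaeIII cuts after base 2 of each site, so after positions 99, 108.
PvuII sites (CAGCTG) start at positions 141, 172.
PvuII cuts after base 3 of each site, so after positions 143, 174.
Combined cut positions: 99, 108, 143, 174.
Linear molecule, 4 cuts → 5 fragments:
  1–99 → 99 bp
  100–108 → 9 bp
  109–143 → 35 bp
  144–174 → 31 bp
  175–185 → 11 bp
Sorted largest to smallest: 99, 35, 31, 11, 9 bp.

99, 35, 31, 11, 9 bp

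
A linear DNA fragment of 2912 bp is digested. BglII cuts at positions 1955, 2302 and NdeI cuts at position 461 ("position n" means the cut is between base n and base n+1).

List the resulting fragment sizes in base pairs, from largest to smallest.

1494, 610, 461, 347 bp

Combined cut positions (sorted): 461, 1955, 2302.
Linear molecule, 3 cuts → 4 fragments:
  461 − 0 = 461 bp
  1955 − 461 = 1494 bp
  2302 − 1955 = 347 bp
  2912 − 2302 = 610 bp
Sorted largest to smallest: 1494, 610, 461, 347 bp.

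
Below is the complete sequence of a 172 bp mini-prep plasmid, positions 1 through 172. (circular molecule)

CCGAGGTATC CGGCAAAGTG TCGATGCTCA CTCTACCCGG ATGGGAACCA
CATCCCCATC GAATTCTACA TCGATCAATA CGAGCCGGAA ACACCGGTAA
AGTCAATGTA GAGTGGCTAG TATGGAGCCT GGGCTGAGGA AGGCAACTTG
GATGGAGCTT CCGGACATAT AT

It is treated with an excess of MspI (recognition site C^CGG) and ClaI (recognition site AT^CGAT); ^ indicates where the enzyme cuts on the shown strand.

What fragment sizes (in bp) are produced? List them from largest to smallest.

MspI sites (CCGG) start at positions 10, 37, 85, 94, 161.
MspI cuts after the first base of each site, so after positions 10, 37, 85, 94, 161.
The ClaI site (ATCGAT) starts at position 70.
ClaI cuts after base 2 of each site, so after position 71.
Combined cut positions: 10, 37, 71, 85, 94, 161.
Circular molecule, 6 cuts → 6 fragments:
  11–37 → 27 bp
  38–71 → 34 bp
  72–85 → 14 bp
  86–94 → 9 bp
  95–161 → 67 bp
  162–172 then 1–10 → 11 + 10 = 21 bp
Sorted largest to smallest: 67, 34, 27, 21, 14, 9 bp.

67, 34, 27, 21, 14, 9 bp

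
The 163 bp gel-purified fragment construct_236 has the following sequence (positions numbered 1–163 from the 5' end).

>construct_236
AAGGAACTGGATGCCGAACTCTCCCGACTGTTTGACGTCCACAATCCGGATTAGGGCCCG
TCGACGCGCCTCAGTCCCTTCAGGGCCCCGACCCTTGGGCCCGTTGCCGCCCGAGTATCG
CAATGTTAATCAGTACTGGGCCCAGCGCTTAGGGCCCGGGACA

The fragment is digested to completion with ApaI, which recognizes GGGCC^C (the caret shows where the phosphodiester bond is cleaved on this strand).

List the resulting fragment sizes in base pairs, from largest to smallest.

ApaI sites (GGGCCC) start at positions 54, 83, 97, 138, 152.
ApaI cuts after base 5 of each site (before the last base), so after positions 58, 87, 101, 142, 156.
Linear molecule, 5 cuts → 6 fragments:
  1–58 → 58 bp
  59–87 → 29 bp
  88–101 → 14 bp
  102–142 → 41 bp
  143–156 → 14 bp
  157–163 → 7 bp
Sorted largest to smallest: 58, 41, 29, 14, 14, 7 bp.

58, 41, 29, 14, 14, 7 bp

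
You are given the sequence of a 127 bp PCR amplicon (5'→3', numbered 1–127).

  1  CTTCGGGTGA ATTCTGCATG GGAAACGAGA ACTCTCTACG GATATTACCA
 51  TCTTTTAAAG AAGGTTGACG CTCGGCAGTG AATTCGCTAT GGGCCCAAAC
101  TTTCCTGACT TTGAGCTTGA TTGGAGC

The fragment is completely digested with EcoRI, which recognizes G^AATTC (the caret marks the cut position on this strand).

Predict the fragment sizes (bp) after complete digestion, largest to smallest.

EcoRI sites (GAATTC) start at positions 9, 80.
EcoRI cuts after the first base of each site, so after positions 9, 80.
Linear molecule, 2 cuts → 3 fragments:
  1–9 → 9 bp
  10–80 → 71 bp
  81–127 → 47 bp
Sorted largest to smallest: 71, 47, 9 bp.

71, 47, 9 bp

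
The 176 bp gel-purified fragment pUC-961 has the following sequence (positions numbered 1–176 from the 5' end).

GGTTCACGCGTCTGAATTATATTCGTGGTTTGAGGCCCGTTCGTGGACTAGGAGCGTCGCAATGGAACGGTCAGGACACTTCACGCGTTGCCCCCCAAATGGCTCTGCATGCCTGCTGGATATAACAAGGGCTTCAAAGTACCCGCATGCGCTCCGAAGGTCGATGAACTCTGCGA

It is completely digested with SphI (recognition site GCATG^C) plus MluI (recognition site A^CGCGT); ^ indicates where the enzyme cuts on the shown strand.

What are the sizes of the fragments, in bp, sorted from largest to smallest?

77, 38, 28, 27, 6 bp

SphI sites (GCATGC) start at positions 107, 145.
SphI cuts after base 5 of each site (before the last base), so after positions 111, 149.
MluI sites (ACGCGT) start at positions 6, 83.
MluI cuts after the first base of each site, so after positions 6, 83.
Combined cut positions: 6, 83, 111, 149.
Linear molecule, 4 cuts → 5 fragments:
  1–6 → 6 bp
  7–83 → 77 bp
  84–111 → 28 bp
  112–149 → 38 bp
  150–176 → 27 bp
Sorted largest to smallest: 77, 38, 28, 27, 6 bp.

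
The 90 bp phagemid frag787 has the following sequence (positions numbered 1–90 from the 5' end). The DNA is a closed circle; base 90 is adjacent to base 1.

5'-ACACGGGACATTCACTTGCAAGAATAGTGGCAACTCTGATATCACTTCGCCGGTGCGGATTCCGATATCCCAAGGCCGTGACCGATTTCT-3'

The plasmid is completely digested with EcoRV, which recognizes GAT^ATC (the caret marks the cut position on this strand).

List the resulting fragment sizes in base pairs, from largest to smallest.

64, 26 bp

EcoRV sites (GATATC) start at positions 38, 64.
EcoRV cuts after base 3 of each site, so after positions 40, 66.
Circular molecule, 2 cuts → 2 fragments:
  41–66 → 26 bp
  67–90 then 1–40 → 24 + 40 = 64 bp
Sorted largest to smallest: 64, 26 bp.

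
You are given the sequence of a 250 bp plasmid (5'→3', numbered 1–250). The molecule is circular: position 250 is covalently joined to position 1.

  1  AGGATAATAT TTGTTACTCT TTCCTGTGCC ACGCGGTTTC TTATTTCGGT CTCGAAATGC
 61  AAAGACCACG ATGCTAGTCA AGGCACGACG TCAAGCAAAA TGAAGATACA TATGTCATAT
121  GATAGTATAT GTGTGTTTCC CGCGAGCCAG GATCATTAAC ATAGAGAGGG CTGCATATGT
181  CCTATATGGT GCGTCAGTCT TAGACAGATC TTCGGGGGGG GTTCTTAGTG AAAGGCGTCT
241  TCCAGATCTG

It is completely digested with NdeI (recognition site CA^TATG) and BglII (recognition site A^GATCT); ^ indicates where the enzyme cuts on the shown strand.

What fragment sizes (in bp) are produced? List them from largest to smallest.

116, 58, 38, 31, 7 bp

NdeI sites (CATATG) start at positions 109, 116, 174.
NdeI cuts after base 2 of each site, so after positions 110, 117, 175.
BglII sites (AGATCT) start at positions 206, 244.
BglII cuts after the first base of each site, so after positions 206, 244.
Combined cut positions: 110, 117, 175, 206, 244.
Circular molecule, 5 cuts → 5 fragments:
  111–117 → 7 bp
  118–175 → 58 bp
  176–206 → 31 bp
  207–244 → 38 bp
  245–250 then 1–110 → 6 + 110 = 116 bp
Sorted largest to smallest: 116, 58, 38, 31, 7 bp.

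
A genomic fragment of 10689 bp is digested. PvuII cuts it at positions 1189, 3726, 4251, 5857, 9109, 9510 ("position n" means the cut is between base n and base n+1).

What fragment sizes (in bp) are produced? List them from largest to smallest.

Linear molecule, 6 cuts → 7 fragments:
  1189 − 0 = 1189 bp
  3726 − 1189 = 2537 bp
  4251 − 3726 = 525 bp
  5857 − 4251 = 1606 bp
  9109 − 5857 = 3252 bp
  9510 − 9109 = 401 bp
  10689 − 9510 = 1179 bp
Sorted largest to smallest: 3252, 2537, 1606, 1189, 1179, 525, 401 bp.

3252, 2537, 1606, 1189, 1179, 525, 401 bp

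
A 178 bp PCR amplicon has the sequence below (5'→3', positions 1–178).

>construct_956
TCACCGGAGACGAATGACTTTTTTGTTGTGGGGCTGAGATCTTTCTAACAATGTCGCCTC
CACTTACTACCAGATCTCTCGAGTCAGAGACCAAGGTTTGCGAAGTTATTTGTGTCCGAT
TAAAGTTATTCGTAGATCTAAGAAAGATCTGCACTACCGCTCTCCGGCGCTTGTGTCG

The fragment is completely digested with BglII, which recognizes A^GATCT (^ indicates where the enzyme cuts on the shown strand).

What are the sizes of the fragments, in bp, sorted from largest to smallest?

62, 37, 35, 33, 11 bp

BglII sites (AGATCT) start at positions 37, 72, 134, 145.
BglII cuts after the first base of each site, so after positions 37, 72, 134, 145.
Linear molecule, 4 cuts → 5 fragments:
  1–37 → 37 bp
  38–72 → 35 bp
  73–134 → 62 bp
  135–145 → 11 bp
  146–178 → 33 bp
Sorted largest to smallest: 62, 37, 35, 33, 11 bp.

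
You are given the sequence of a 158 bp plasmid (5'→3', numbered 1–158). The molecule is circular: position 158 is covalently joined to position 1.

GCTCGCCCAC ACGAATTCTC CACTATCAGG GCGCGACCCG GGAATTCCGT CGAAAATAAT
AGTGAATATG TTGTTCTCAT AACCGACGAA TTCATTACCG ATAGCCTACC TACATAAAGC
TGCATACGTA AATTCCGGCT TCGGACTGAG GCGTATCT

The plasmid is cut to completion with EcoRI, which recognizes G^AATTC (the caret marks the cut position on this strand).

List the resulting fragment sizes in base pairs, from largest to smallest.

83, 46, 29 bp

EcoRI sites (GAATTC) start at positions 13, 42, 88.
EcoRI cuts after the first base of each site, so after positions 13, 42, 88.
Circular molecule, 3 cuts → 3 fragments:
  14–42 → 29 bp
  43–88 → 46 bp
  89–158 then 1–13 → 70 + 13 = 83 bp
Sorted largest to smallest: 83, 46, 29 bp.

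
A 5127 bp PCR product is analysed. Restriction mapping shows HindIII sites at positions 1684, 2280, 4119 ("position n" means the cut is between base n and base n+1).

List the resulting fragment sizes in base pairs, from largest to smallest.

1839, 1684, 1008, 596 bp

Linear molecule, 3 cuts → 4 fragments:
  1684 − 0 = 1684 bp
  2280 − 1684 = 596 bp
  4119 − 2280 = 1839 bp
  5127 − 4119 = 1008 bp
Sorted largest to smallest: 1839, 1684, 1008, 596 bp.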